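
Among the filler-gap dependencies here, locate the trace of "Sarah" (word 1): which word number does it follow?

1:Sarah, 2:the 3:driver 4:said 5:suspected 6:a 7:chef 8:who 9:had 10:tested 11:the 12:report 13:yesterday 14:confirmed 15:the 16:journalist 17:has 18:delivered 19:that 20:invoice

4

The displaced element is "Sarah" (word 1).
It is linked across 1 clause boundary (Ø).
It functions as the subject of "suspected", so the gap sits immediately after word 4 ("said").
Base order: The driver said that Sarah suspected a chef who had tested the report yesterday confirmed the journalist has delivered that invoice.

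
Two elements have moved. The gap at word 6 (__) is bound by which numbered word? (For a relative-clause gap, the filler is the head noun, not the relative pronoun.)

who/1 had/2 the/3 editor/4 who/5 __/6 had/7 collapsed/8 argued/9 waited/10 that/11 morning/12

4

The marked gap is inside the relative clause, the subject of "collapsed".
Its filler is the head noun "editor" (via "who"), at word 4.
(The other dependency links word 1 to a gap after word 9.)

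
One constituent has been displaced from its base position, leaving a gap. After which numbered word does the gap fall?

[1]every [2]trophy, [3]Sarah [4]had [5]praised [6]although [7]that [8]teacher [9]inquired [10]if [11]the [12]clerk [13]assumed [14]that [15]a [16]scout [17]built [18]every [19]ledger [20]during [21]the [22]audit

5

The displaced element is "every trophy" (word 2).
It functions as the direct object of "praised", so the gap sits immediately after word 5 ("praised").
Base order: Sarah had praised every trophy although that teacher inquired if the clerk assumed that a scout built every ledger during the audit.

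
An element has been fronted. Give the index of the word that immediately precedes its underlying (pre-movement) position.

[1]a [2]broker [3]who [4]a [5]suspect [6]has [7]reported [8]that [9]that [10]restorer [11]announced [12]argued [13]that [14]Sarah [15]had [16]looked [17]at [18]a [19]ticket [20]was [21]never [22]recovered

The displaced element is "a broker" (word 2).
It is linked across 2 clause boundaries (that → Ø).
It functions as the subject of "argued", so the gap sits immediately after word 11 ("announced").
Base order: A suspect has reported that that restorer announced that a broker argued that Sarah had looked at a ticket.

11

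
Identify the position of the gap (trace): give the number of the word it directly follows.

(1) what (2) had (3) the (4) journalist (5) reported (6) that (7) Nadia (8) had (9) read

The displaced element is "what" (word 1).
It is linked across 1 clause boundary (that).
It functions as the direct object of "read", so the gap sits immediately after word 9 ("read").
Base order: The journalist had reported that Nadia had read what.

9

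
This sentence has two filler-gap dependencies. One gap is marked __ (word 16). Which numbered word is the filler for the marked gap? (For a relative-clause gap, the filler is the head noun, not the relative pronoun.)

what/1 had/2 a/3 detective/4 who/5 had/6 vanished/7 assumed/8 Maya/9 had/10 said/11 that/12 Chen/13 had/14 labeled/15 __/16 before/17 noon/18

The marked gap is the direct object of "labeled".
Its filler is the fronted wh-phrase "what", at word 1.
(The other dependency links word 4 to a gap after word 5.)

1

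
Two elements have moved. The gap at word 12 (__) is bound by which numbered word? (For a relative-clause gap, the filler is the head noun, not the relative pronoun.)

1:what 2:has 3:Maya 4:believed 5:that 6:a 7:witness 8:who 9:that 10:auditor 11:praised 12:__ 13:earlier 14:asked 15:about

7

The marked gap is inside the relative clause, the direct object of "praised".
Its filler is the head noun "witness" (via "who"), at word 7.
(The other dependency links word 1 to a gap after word 15.)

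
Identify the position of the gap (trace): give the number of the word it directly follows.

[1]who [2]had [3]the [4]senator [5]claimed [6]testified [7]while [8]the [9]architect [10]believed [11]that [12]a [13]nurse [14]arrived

The displaced element is "who" (word 1).
It is linked across 1 clause boundary (Ø).
It functions as the subject of "testified", so the gap sits immediately after word 5 ("claimed").
Base order: The senator had claimed that who testified while the architect believed that a nurse arrived.

5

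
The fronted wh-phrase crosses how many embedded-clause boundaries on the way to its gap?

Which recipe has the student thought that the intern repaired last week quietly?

"which recipe" is extracted from the object of "repaired".
Boundaries crossed, outermost first: [that] — 1 in total.

1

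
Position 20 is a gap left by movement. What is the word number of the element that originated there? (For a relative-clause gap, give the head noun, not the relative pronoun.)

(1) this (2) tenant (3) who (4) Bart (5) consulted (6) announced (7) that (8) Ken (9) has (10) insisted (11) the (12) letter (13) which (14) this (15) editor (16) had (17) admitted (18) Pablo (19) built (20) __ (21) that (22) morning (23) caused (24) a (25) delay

The gap at 20 is the object of "built", inside a relative clause.
The relative pronoun is "which" (word 13); it is bound by the head noun immediately before it.
Its filler is the head noun "letter", at word 12.

12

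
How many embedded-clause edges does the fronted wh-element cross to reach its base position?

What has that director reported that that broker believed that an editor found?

2

"what" is extracted from the object of "found".
Boundaries crossed, outermost first: [that], [that] — 2 in total.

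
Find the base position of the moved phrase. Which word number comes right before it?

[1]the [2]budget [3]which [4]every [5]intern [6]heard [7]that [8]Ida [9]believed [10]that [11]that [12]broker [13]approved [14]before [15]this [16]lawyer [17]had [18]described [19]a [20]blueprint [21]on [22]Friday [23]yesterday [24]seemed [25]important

13

The displaced element is "the budget" (word 2).
It is linked across 2 clause boundaries (that → that).
It functions as the direct object of "approved", so the gap sits immediately after word 13 ("approved").
Base order: Every intern heard that Ida believed that that broker approved the budget before this lawyer had described a blueprint on Friday yesterday.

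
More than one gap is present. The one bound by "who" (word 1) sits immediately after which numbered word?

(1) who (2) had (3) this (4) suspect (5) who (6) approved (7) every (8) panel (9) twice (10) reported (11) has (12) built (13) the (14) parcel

10

The displaced element is "who" (word 1).
It is linked across 1 clause boundary (Ø).
It functions as the subject of "built", so the gap sits immediately after word 10 ("reported").
Base order: This suspect who approved every panel twice had reported that who has built the parcel.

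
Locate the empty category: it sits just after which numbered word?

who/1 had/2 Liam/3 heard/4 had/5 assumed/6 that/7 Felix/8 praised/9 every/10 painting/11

The displaced element is "who" (word 1).
It is linked across 1 clause boundary (Ø).
It functions as the subject of "assumed", so the gap sits immediately after word 4 ("heard").
Base order: Liam had heard that who had assumed that Felix praised every painting.

4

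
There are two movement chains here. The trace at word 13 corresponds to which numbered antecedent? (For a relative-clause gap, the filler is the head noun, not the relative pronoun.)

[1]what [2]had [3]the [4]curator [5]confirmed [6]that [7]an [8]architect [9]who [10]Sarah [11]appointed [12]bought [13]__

1

The marked gap is the direct object of "bought".
Its filler is the fronted wh-phrase "what", at word 1.
(The other dependency links word 8 to a gap after word 11.)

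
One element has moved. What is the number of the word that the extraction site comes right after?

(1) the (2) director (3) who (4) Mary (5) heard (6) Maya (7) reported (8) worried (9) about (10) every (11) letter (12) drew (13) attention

The displaced element is "the director" (word 2).
It is linked across 2 clause boundaries (Ø → Ø).
It functions as the subject of "worried", so the gap sits immediately after word 7 ("reported").
Base order: Mary heard Maya reported the director worried about every letter.

7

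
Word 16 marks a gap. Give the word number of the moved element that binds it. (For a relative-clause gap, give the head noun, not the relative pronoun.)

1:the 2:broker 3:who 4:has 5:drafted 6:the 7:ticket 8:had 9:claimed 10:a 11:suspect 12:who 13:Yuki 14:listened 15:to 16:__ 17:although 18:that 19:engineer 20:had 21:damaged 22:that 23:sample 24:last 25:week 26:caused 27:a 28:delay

11

The gap at 16 is the prepositional object of "listened", inside a relative clause.
The relative pronoun is "who" (word 12); it is bound by the head noun immediately before it.
Its filler is the head noun "suspect", at word 11.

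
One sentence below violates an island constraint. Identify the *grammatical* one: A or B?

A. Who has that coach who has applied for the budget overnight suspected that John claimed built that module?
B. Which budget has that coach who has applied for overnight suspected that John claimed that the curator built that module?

In B, the wh-phrase is extracted from inside a complex-NP island (relative clause) (introduced by "who"), which blocks movement.
In A, the extraction path crosses only that-complement boundaries, which are transparent.
So A is grammatical.

A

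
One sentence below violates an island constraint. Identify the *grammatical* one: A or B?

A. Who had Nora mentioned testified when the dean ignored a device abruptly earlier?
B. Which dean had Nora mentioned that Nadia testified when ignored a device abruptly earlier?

A

In B, the wh-phrase is extracted from inside an adjunct island (introduced by "when"), which blocks movement.
In A, the extraction path crosses only that-complement boundaries, which are transparent.
So A is grammatical.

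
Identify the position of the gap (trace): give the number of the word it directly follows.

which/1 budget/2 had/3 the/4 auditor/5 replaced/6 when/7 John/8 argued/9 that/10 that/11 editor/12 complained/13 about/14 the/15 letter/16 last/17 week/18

The displaced element is "which budget" (word 2).
It functions as the direct object of "replaced", so the gap sits immediately after word 6 ("replaced").
Base order: The auditor had replaced which budget when John argued that that editor complained about the letter last week.

6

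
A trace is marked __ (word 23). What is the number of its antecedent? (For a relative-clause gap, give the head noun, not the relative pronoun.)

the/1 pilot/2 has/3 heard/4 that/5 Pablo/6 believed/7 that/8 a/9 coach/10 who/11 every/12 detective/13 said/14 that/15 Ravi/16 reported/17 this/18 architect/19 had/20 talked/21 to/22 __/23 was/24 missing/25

10

The gap at 23 is the prepositional object of "talked", inside a relative clause.
The relative pronoun is "who" (word 11); it is bound by the head noun immediately before it.
Its filler is the head noun "coach", at word 10.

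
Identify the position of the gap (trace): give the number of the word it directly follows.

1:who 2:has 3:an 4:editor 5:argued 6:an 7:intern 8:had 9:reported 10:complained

9

The displaced element is "who" (word 1).
It is linked across 2 clause boundaries (Ø → Ø).
It functions as the subject of "complained", so the gap sits immediately after word 9 ("reported").
Base order: An editor has argued an intern had reported that who complained.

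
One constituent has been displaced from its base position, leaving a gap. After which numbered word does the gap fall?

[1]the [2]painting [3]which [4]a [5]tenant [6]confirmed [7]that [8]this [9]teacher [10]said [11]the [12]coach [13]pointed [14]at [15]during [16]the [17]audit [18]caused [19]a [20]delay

The displaced element is "the painting" (word 2).
It is linked across 2 clause boundaries (that → Ø).
It functions as the object of the preposition "at" of "pointed", so the gap sits immediately after word 14 ("at").
Base order: A tenant confirmed that this teacher said the coach pointed at the painting during the audit.

14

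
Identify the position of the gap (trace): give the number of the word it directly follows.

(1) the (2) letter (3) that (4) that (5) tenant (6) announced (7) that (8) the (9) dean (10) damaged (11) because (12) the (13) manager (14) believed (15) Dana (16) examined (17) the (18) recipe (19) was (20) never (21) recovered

10

The displaced element is "the letter" (word 2).
It is linked across 1 clause boundary (that).
It functions as the direct object of "damaged", so the gap sits immediately after word 10 ("damaged").
Base order: That tenant announced that the dean damaged the letter because the manager believed Dana examined the recipe.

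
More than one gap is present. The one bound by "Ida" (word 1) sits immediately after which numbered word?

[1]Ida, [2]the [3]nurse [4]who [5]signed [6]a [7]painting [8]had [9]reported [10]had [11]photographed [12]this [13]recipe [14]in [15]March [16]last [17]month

9

The displaced element is "Ida" (word 1).
It is linked across 1 clause boundary (Ø).
It functions as the subject of "photographed", so the gap sits immediately after word 9 ("reported").
Base order: The nurse who signed a painting had reported Ida had photographed this recipe in March last month.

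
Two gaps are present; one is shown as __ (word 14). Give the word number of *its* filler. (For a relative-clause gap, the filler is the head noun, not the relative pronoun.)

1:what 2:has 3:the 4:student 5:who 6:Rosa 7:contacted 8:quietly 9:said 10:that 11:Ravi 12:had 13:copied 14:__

The marked gap is the direct object of "copied".
Its filler is the fronted wh-phrase "what", at word 1.
(The other dependency links word 4 to a gap after word 7.)

1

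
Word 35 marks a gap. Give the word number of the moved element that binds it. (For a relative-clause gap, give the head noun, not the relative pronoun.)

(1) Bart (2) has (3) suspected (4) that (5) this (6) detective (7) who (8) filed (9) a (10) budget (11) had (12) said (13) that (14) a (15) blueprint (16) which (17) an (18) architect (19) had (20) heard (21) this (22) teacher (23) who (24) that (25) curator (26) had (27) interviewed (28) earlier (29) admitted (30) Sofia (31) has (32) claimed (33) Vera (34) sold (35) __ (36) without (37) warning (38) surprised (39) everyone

The gap at 35 is the object of "sold", inside a relative clause.
The relative pronoun is "which" (word 16); it is bound by the head noun immediately before it.
Its filler is the head noun "blueprint", at word 15.

15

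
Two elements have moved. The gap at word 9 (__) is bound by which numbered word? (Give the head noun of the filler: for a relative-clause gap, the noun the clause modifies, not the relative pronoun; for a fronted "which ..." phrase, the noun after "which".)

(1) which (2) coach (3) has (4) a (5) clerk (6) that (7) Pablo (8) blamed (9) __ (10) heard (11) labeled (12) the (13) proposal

5

The marked gap is inside the relative clause, the direct object of "blamed".
Its filler is the head noun "clerk" (via "that"), at word 5.
(The other dependency links word 2 to a gap after word 10.)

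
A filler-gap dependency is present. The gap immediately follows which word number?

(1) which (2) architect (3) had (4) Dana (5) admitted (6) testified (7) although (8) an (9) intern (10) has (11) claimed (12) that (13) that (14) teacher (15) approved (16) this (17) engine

5

The displaced element is "which architect" (word 2).
It is linked across 1 clause boundary (Ø).
It functions as the subject of "testified", so the gap sits immediately after word 5 ("admitted").
Base order: Dana had admitted that which architect testified although an intern has claimed that that teacher approved this engine.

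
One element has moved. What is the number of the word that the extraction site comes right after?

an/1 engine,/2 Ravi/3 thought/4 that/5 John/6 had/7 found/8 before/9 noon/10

8

The displaced element is "an engine" (word 2).
It is linked across 1 clause boundary (that).
It functions as the direct object of "found", so the gap sits immediately after word 8 ("found").
Base order: Ravi thought that John had found an engine before noon.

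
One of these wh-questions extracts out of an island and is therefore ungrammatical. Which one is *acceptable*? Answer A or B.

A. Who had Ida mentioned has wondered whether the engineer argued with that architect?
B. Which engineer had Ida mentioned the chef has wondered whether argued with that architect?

In B, the wh-phrase is extracted from inside a wh-island (introduced by "whether"), which blocks movement.
In A, the extraction path crosses only that-complement boundaries, which are transparent.
So A is grammatical.

A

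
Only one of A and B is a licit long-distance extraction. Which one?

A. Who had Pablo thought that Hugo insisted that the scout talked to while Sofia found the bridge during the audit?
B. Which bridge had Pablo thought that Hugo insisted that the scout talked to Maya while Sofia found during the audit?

In B, the wh-phrase is extracted from inside an adjunct island (introduced by "while"), which blocks movement.
In A, the extraction path crosses only that-complement boundaries, which are transparent.
So A is grammatical.

A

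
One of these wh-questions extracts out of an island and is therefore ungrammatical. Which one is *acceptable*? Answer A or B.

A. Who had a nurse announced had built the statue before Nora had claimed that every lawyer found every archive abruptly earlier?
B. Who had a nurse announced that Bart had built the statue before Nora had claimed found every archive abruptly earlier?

In B, the wh-phrase is extracted from inside an adjunct island (introduced by "before"), which blocks movement.
In A, the extraction path crosses only that-complement boundaries, which are transparent.
So A is grammatical.

A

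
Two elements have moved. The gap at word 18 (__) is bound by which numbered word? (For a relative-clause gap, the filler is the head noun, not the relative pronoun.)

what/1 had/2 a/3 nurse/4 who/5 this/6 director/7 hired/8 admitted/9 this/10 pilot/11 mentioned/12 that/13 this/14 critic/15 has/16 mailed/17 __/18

1

The marked gap is the direct object of "mailed".
Its filler is the fronted wh-phrase "what", at word 1.
(The other dependency links word 4 to a gap after word 8.)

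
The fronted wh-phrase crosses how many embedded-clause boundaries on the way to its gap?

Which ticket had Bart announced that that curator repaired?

1

"which ticket" is extracted from the object of "repaired".
Boundaries crossed, outermost first: [that] — 1 in total.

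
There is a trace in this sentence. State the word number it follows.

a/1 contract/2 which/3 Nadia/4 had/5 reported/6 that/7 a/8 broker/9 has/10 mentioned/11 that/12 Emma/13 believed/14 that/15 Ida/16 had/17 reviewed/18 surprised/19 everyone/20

The displaced element is "a contract" (word 2).
It is linked across 3 clause boundaries (that → that → that).
It functions as the direct object of "reviewed", so the gap sits immediately after word 18 ("reviewed").
Base order: Nadia had reported that a broker has mentioned that Emma believed that Ida had reviewed a contract.

18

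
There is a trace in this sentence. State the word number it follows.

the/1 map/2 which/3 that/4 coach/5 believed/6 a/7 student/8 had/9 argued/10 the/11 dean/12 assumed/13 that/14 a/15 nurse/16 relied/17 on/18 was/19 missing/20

18

The displaced element is "the map" (word 2).
It is linked across 3 clause boundaries (Ø → Ø → that).
It functions as the object of the preposition "on" of "relied", so the gap sits immediately after word 18 ("on").
Base order: That coach believed a student had argued the dean assumed that a nurse relied on the map.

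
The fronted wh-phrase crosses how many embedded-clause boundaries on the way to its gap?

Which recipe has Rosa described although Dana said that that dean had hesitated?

"which recipe" originates inside the matrix clause — no clause boundary is crossed.

0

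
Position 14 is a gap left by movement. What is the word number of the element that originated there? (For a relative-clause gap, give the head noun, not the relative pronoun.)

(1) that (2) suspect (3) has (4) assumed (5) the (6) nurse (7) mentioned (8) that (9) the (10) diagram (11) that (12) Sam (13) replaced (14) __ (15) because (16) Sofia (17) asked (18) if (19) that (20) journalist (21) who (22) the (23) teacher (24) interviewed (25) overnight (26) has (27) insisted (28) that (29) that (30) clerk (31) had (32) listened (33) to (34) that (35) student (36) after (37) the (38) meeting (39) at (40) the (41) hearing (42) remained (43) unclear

The gap at 14 is the object of "replaced", inside a relative clause.
The relative pronoun is "that" (word 11); it is bound by the head noun immediately before it.
Its filler is the head noun "diagram", at word 10.

10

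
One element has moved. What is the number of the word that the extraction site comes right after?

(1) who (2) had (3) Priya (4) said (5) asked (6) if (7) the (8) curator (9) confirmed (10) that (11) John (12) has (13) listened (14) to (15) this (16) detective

4

The displaced element is "who" (word 1).
It is linked across 1 clause boundary (Ø).
It functions as the subject of "asked", so the gap sits immediately after word 4 ("said").
Base order: Priya had said that who asked if the curator confirmed that John has listened to this detective.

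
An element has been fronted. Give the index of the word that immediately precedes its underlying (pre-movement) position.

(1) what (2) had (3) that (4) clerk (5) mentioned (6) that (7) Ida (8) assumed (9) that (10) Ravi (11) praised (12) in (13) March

The displaced element is "what" (word 1).
It is linked across 2 clause boundaries (that → that).
It functions as the direct object of "praised", so the gap sits immediately after word 11 ("praised").
Base order: That clerk had mentioned that Ida assumed that Ravi praised what in March.

11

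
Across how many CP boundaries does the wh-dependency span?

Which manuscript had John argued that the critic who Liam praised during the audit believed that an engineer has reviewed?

2

"which manuscript" is extracted from the object of "reviewed".
Boundaries crossed, outermost first: [that], [that] — 2 in total.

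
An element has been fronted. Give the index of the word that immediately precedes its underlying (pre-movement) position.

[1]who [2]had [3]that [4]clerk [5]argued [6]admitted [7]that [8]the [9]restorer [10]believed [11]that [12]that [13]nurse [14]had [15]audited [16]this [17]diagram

The displaced element is "who" (word 1).
It is linked across 1 clause boundary (Ø).
It functions as the subject of "admitted", so the gap sits immediately after word 5 ("argued").
Base order: That clerk had argued that who admitted that the restorer believed that that nurse had audited this diagram.

5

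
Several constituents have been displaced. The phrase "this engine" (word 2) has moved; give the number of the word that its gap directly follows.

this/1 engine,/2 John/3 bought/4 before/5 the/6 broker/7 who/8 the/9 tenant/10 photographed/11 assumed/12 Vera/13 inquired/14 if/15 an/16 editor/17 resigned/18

The displaced element is "this engine" (word 2).
It functions as the direct object of "bought", so the gap sits immediately after word 4 ("bought").
Base order: John bought this engine before the broker who the tenant photographed assumed Vera inquired if an editor resigned.

4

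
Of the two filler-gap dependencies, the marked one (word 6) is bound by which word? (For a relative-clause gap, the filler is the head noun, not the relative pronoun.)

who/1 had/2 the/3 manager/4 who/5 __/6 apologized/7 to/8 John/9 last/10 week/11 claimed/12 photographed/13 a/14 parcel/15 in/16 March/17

4

The marked gap is inside the relative clause, the subject of "apologized".
Its filler is the head noun "manager" (via "who"), at word 4.
(The other dependency links word 1 to a gap after word 12.)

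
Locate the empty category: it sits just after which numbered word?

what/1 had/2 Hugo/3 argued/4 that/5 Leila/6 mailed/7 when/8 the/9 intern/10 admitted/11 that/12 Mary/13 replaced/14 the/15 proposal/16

7

The displaced element is "what" (word 1).
It is linked across 1 clause boundary (that).
It functions as the direct object of "mailed", so the gap sits immediately after word 7 ("mailed").
Base order: Hugo had argued that Leila mailed what when the intern admitted that Mary replaced the proposal.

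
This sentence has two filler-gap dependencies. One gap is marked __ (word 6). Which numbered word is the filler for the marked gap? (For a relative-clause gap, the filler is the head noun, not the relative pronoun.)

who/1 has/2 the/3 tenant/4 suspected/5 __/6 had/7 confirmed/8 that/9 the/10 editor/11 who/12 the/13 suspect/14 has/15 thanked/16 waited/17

The marked gap is the subject of "confirmed".
Its filler is the fronted wh-phrase "who", at word 1.
(The other dependency links word 11 to a gap after word 16.)

1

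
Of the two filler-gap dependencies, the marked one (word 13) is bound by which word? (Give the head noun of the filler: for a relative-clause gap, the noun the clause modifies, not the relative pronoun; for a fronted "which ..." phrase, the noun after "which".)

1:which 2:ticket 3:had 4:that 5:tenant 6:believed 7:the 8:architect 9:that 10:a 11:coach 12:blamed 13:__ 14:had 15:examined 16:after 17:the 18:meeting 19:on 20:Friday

The marked gap is inside the relative clause, the direct object of "blamed".
Its filler is the head noun "architect" (via "that"), at word 8.
(The other dependency links word 2 to a gap after word 15.)

8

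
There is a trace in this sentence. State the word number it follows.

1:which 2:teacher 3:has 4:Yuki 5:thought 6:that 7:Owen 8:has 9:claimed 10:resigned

The displaced element is "which teacher" (word 2).
It is linked across 2 clause boundaries (that → Ø).
It functions as the subject of "resigned", so the gap sits immediately after word 9 ("claimed").
Base order: Yuki has thought that Owen has claimed that which teacher resigned.

9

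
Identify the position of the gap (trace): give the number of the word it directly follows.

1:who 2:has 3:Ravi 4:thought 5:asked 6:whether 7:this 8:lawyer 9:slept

4

The displaced element is "who" (word 1).
It is linked across 1 clause boundary (Ø).
It functions as the subject of "asked", so the gap sits immediately after word 4 ("thought").
Base order: Ravi has thought who asked whether this lawyer slept.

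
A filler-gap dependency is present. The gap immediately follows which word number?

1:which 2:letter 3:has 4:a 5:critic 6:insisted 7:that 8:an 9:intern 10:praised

The displaced element is "which letter" (word 2).
It is linked across 1 clause boundary (that).
It functions as the direct object of "praised", so the gap sits immediately after word 10 ("praised").
Base order: A critic has insisted that an intern praised which letter.

10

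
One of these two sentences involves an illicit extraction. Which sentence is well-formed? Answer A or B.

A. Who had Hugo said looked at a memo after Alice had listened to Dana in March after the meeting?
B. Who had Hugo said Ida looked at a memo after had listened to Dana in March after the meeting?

A

In B, the wh-phrase is extracted from inside an adjunct island (introduced by "after"), which blocks movement.
In A, the extraction path crosses only that-complement boundaries, which are transparent.
So A is grammatical.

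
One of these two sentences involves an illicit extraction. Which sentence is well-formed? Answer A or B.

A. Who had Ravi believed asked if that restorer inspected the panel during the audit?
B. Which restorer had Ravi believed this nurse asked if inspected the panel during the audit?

In B, the wh-phrase is extracted from inside a wh-island (introduced by "if"), which blocks movement.
In A, the extraction path crosses only that-complement boundaries, which are transparent.
So A is grammatical.

A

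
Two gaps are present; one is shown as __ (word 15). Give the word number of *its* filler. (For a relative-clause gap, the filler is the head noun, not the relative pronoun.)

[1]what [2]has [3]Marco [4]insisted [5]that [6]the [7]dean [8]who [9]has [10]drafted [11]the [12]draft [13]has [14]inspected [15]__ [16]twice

The marked gap is the direct object of "inspected".
Its filler is the fronted wh-phrase "what", at word 1.
(The other dependency links word 7 to a gap after word 8.)

1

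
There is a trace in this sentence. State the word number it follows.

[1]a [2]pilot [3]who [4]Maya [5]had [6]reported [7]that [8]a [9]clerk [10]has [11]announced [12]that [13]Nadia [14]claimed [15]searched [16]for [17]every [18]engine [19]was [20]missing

The displaced element is "a pilot" (word 2).
It is linked across 3 clause boundaries (that → that → Ø).
It functions as the subject of "searched", so the gap sits immediately after word 14 ("claimed").
Base order: Maya had reported that a clerk has announced that Nadia claimed that a pilot searched for every engine.

14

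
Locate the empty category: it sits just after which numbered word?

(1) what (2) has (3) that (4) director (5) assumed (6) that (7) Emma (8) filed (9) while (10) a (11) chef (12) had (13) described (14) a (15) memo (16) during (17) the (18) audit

8

The displaced element is "what" (word 1).
It is linked across 1 clause boundary (that).
It functions as the direct object of "filed", so the gap sits immediately after word 8 ("filed").
Base order: That director has assumed that Emma filed what while a chef had described a memo during the audit.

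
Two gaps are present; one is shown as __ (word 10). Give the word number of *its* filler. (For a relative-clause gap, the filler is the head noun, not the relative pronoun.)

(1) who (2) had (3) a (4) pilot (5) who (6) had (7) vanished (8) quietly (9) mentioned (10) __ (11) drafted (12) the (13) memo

The marked gap is the subject of "drafted".
Its filler is the fronted wh-phrase "who", at word 1.
(The other dependency links word 4 to a gap after word 5.)

1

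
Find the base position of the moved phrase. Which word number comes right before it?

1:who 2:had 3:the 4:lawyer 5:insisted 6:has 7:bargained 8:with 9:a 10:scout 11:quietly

5

The displaced element is "who" (word 1).
It is linked across 1 clause boundary (Ø).
It functions as the subject of "bargained", so the gap sits immediately after word 5 ("insisted").
Base order: The lawyer had insisted that who has bargained with a scout quietly.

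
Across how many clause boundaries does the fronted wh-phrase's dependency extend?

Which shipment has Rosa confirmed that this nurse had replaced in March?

"which shipment" is extracted from the object of "replaced".
Boundaries crossed, outermost first: [that] — 1 in total.

1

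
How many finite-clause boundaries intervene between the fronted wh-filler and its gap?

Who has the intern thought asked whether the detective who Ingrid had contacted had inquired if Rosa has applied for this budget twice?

1

"who" is extracted from the subject of "asked".
Boundaries crossed, outermost first: [Ø] — 1 in total.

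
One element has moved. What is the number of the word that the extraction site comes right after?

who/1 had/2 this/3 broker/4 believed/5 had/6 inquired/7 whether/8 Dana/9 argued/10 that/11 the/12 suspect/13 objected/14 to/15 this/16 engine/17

The displaced element is "who" (word 1).
It is linked across 1 clause boundary (Ø).
It functions as the subject of "inquired", so the gap sits immediately after word 5 ("believed").
Base order: This broker had believed that who had inquired whether Dana argued that the suspect objected to this engine.

5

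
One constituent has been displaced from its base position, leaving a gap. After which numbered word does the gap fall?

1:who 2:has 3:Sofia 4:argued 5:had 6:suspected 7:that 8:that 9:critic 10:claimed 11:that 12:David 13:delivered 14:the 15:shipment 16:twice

4

The displaced element is "who" (word 1).
It is linked across 1 clause boundary (Ø).
It functions as the subject of "suspected", so the gap sits immediately after word 4 ("argued").
Base order: Sofia has argued that who had suspected that that critic claimed that David delivered the shipment twice.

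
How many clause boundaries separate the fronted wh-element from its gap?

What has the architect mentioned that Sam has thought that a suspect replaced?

"what" is extracted from the object of "replaced".
Boundaries crossed, outermost first: [that], [that] — 2 in total.

2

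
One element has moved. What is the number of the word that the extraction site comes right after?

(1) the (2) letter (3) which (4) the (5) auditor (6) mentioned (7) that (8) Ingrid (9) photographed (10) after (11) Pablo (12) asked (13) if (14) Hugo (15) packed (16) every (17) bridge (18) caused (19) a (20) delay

9

The displaced element is "the letter" (word 2).
It is linked across 1 clause boundary (that).
It functions as the direct object of "photographed", so the gap sits immediately after word 9 ("photographed").
Base order: The auditor mentioned that Ingrid photographed the letter after Pablo asked if Hugo packed every bridge.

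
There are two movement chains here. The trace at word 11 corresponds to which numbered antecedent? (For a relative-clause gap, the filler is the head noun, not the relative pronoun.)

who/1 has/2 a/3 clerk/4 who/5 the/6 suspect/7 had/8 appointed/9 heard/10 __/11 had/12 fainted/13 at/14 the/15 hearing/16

1

The marked gap is the subject of "fainted".
Its filler is the fronted wh-phrase "who", at word 1.
(The other dependency links word 4 to a gap after word 9.)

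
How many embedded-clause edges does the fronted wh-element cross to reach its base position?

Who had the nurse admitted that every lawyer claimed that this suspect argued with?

"who" is extracted from the PP object of "argued".
Boundaries crossed, outermost first: [that], [that] — 2 in total.

2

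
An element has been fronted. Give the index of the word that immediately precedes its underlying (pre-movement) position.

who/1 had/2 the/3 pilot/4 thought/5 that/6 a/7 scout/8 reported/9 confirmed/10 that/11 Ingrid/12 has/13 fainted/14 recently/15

9

The displaced element is "who" (word 1).
It is linked across 2 clause boundaries (that → Ø).
It functions as the subject of "confirmed", so the gap sits immediately after word 9 ("reported").
Base order: The pilot had thought that a scout reported who confirmed that Ingrid has fainted recently.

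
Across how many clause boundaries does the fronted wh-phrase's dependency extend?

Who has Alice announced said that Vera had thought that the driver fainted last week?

1

"who" is extracted from the subject of "said".
Boundaries crossed, outermost first: [Ø] — 1 in total.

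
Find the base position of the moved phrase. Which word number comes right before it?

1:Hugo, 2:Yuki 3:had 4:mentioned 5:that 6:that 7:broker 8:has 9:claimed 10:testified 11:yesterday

9

The displaced element is "Hugo" (word 1).
It is linked across 2 clause boundaries (that → Ø).
It functions as the subject of "testified", so the gap sits immediately after word 9 ("claimed").
Base order: Yuki had mentioned that that broker has claimed that Hugo testified yesterday.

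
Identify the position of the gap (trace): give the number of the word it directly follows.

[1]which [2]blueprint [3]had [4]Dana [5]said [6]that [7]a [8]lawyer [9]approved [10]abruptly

9

The displaced element is "which blueprint" (word 2).
It is linked across 1 clause boundary (that).
It functions as the direct object of "approved", so the gap sits immediately after word 9 ("approved").
Base order: Dana had said that a lawyer approved which blueprint abruptly.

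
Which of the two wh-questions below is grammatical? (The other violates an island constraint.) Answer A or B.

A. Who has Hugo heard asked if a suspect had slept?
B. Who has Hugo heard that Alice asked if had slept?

In B, the wh-phrase is extracted from inside a wh-island (introduced by "if"), which blocks movement.
In A, the extraction path crosses only that-complement boundaries, which are transparent.
So A is grammatical.

A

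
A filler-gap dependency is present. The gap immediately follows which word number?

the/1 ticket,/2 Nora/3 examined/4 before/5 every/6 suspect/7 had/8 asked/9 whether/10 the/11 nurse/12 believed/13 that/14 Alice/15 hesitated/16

4

The displaced element is "the ticket" (word 2).
It functions as the direct object of "examined", so the gap sits immediately after word 4 ("examined").
Base order: Nora examined the ticket before every suspect had asked whether the nurse believed that Alice hesitated.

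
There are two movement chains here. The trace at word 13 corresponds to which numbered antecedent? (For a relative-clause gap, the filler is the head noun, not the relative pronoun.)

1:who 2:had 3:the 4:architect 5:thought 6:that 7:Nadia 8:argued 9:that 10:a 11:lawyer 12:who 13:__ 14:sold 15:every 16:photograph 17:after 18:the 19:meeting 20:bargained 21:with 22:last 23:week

11

The marked gap is inside the relative clause, the subject of "sold".
Its filler is the head noun "lawyer" (via "who"), at word 11.
(The other dependency links word 1 to a gap after word 21.)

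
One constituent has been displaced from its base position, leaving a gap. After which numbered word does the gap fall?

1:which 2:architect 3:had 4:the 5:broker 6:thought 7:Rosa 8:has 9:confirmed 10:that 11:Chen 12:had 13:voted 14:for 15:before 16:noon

The displaced element is "which architect" (word 2).
It is linked across 2 clause boundaries (Ø → that).
It functions as the object of the preposition "for" of "voted", so the gap sits immediately after word 14 ("for").
Base order: The broker had thought Rosa has confirmed that Chen had voted for which architect before noon.

14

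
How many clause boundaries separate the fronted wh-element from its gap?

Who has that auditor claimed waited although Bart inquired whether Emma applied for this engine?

1

"who" is extracted from the subject of "waited".
Boundaries crossed, outermost first: [Ø] — 1 in total.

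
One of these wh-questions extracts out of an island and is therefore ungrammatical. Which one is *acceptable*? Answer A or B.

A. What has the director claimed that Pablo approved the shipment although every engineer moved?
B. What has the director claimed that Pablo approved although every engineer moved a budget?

In A, the wh-phrase is extracted from inside an adjunct island (introduced by "although"), which blocks movement.
In B, the extraction path crosses only that-complement boundaries, which are transparent.
So B is grammatical.

B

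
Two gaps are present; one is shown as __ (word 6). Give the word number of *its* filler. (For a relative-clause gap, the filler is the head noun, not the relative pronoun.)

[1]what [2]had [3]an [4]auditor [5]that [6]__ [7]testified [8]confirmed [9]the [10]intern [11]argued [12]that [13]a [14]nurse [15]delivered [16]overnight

The marked gap is inside the relative clause, the subject of "testified".
Its filler is the head noun "auditor" (via "that"), at word 4.
(The other dependency links word 1 to a gap after word 15.)

4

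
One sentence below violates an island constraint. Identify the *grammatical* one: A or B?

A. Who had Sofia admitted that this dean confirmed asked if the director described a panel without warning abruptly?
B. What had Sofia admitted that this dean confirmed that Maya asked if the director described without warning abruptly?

A

In B, the wh-phrase is extracted from inside a wh-island (introduced by "if"), which blocks movement.
In A, the extraction path crosses only that-complement boundaries, which are transparent.
So A is grammatical.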